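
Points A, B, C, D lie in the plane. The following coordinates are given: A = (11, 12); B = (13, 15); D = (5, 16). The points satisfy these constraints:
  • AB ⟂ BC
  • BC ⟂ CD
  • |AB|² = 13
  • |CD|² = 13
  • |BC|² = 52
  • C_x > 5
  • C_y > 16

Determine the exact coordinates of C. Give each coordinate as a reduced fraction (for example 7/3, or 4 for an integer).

1. C_x = 7  [[AB ⟂ BC ⇒ 2x+3y-71=0] ∩ [|C−(5, 16)|²=13]]
2. C_y = 19  [[AB ⟂ BC ⇒ 2x+3y-71=0] ∩ [|C−(5, 16)|²=13]]
   so C = (7, 19)

C = (7, 19)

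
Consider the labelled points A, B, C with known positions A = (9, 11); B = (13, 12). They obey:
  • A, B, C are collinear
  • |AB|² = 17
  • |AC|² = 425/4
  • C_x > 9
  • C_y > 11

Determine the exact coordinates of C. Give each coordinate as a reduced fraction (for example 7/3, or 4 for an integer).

1. C_x = 19  [[A, B, C are collinear ⇒ -1x+4y-35=0] ∩ [|C−(9, 11)|²=425/4]]
2. C_y = 27/2  [[A, B, C are collinear ⇒ -1x+4y-35=0] ∩ [|C−(9, 11)|²=425/4]]
   so C = (19, 27/2)

C = (19, 27/2)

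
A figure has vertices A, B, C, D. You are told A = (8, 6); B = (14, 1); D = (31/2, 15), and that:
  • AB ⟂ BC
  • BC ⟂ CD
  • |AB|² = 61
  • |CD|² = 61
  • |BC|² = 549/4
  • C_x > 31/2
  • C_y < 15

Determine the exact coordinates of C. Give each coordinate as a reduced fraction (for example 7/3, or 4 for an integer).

C = (43/2, 10)

1. C_x = 43/2  [[AB ⟂ BC ⇒ 6x-5y-79=0] ∩ [|C−(31/2, 15)|²=61]]
2. C_y = 10  [[AB ⟂ BC ⇒ 6x-5y-79=0] ∩ [|C−(31/2, 15)|²=61]]
   so C = (43/2, 10)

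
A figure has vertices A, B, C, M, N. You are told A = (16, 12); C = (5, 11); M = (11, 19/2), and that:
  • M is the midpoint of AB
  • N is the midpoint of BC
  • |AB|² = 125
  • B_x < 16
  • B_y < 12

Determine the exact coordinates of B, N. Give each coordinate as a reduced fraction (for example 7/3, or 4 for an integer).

1. B_x = 6  [B = 2·M−A = 2·(11, 19/2)−(16, 12)]
2. B_y = 7  [B = 2·M−A = 2·(11, 19/2)−(16, 12)]
   so B = (6, 7)
3. N_x = 11/2  [2·N = B+C = (6, 7)+(5, 11)]
4. N_y = 9  [2·N = B+C = (6, 7)+(5, 11)]
   so N = (11/2, 9)

B = (6, 7)
N = (11/2, 9)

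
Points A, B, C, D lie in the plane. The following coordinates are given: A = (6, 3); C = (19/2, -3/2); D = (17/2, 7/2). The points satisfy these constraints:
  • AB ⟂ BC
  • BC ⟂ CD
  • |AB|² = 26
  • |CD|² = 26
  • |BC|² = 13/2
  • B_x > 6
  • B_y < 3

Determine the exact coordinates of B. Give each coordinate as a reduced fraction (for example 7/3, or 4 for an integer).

B = (7, -2)

1. B_x = 7  [[BC ⟂ CD ⇒ 1x-5y-17=0] ∩ [|B−(6, 3)|²=26]]
2. B_y = -2  [[BC ⟂ CD ⇒ 1x-5y-17=0] ∩ [|B−(6, 3)|²=26]]
   so B = (7, -2)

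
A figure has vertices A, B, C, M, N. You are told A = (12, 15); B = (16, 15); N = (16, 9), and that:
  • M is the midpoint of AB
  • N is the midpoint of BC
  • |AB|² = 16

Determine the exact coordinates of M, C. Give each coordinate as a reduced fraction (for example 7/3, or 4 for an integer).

1. M_x = 14  [2·M = A+B = (12, 15)+(16, 15)]
2. M_y = 15  [2·M = A+B = (12, 15)+(16, 15)]
   so M = (14, 15)
3. C_x = 16  [C = 2·N−B = 2·(16, 9)−(16, 15)]
4. C_y = 3  [C = 2·N−B = 2·(16, 9)−(16, 15)]
   so C = (16, 3)

M = (14, 15)
C = (16, 3)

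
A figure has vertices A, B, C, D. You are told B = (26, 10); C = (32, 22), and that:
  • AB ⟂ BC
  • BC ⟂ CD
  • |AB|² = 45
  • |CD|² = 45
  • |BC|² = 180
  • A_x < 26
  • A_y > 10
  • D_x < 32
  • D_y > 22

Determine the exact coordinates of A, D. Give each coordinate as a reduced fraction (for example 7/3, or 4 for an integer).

A = (20, 13)
D = (26, 25)

1. A_x = 20  [[AB ⟂ BC ⇒ -6x-12y+276=0] ∩ [|A−(26, 10)|²=45]]
2. A_y = 13  [[AB ⟂ BC ⇒ -6x-12y+276=0] ∩ [|A−(26, 10)|²=45]]
   so A = (20, 13)
3. D_x = 26  [[BC ⟂ CD ⇒ 6x+12y-456=0] ∩ [|D−(32, 22)|²=45]]
4. D_y = 25  [[BC ⟂ CD ⇒ 6x+12y-456=0] ∩ [|D−(32, 22)|²=45]]
   so D = (26, 25)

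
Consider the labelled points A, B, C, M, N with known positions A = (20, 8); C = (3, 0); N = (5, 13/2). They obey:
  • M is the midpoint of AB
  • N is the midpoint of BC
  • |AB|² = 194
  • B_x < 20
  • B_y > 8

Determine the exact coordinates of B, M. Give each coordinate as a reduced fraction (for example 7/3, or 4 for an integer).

1. B_x = 7  [B = 2·N−C = 2·(5, 13/2)−(3, 0)]
2. B_y = 13  [B = 2·N−C = 2·(5, 13/2)−(3, 0)]
   so B = (7, 13)
3. M_x = 27/2  [2·M = A+B = (20, 8)+(7, 13)]
4. M_y = 21/2  [2·M = A+B = (20, 8)+(7, 13)]
   so M = (27/2, 21/2)

B = (7, 13)
M = (27/2, 21/2)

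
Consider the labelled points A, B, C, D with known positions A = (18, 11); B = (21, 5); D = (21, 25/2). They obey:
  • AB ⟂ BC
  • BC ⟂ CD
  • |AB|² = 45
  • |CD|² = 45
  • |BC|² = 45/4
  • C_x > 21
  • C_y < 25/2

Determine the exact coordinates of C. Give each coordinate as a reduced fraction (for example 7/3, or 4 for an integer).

1. C_x = 24  [[AB ⟂ BC ⇒ 3x-6y-33=0] ∩ [|C−(21, 25/2)|²=45]]
2. C_y = 13/2  [[AB ⟂ BC ⇒ 3x-6y-33=0] ∩ [|C−(21, 25/2)|²=45]]
   so C = (24, 13/2)

C = (24, 13/2)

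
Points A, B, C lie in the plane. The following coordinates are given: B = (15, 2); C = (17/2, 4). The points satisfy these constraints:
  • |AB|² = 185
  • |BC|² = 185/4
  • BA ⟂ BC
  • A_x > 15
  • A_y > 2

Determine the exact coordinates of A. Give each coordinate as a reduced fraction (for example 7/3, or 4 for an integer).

1. A_x = 19  [[BA ⟂ BC ⇒ -13/2x+2y+187/2=0] ∩ [|A−(15, 2)|²=185]]
2. A_y = 15  [[BA ⟂ BC ⇒ -13/2x+2y+187/2=0] ∩ [|A−(15, 2)|²=185]]
   so A = (19, 15)

A = (19, 15)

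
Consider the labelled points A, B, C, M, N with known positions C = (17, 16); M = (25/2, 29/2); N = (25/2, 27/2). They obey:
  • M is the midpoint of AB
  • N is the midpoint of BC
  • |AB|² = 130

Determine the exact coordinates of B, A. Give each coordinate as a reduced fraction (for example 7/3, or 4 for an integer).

B = (8, 11)
A = (17, 18)

1. B_x = 8  [B = 2·N−C = 2·(25/2, 27/2)−(17, 16)]
2. B_y = 11  [B = 2·N−C = 2·(25/2, 27/2)−(17, 16)]
   so B = (8, 11)
3. A_x = 17  [A = 2·M−B = 2·(25/2, 29/2)−(8, 11)]
4. A_y = 18  [A = 2·M−B = 2·(25/2, 29/2)−(8, 11)]
   so A = (17, 18)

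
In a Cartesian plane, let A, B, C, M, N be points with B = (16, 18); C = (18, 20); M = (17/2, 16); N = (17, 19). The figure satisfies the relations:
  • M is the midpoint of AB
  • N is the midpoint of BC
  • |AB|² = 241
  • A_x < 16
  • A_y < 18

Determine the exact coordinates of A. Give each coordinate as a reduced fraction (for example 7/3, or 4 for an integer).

1. A_x = 1  [A = 2·M−B = 2·(17/2, 16)−(16, 18)]
2. A_y = 14  [A = 2·M−B = 2·(17/2, 16)−(16, 18)]
   so A = (1, 14)

A = (1, 14)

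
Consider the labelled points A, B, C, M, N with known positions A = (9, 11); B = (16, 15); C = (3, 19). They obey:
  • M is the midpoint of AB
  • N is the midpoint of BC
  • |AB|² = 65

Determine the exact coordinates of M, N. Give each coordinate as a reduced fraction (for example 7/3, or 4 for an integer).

1. M_x = 25/2  [2·M = A+B = (9, 11)+(16, 15)]
2. M_y = 13  [2·M = A+B = (9, 11)+(16, 15)]
   so M = (25/2, 13)
3. N_x = 19/2  [2·N = B+C = (16, 15)+(3, 19)]
4. N_y = 17  [2·N = B+C = (16, 15)+(3, 19)]
   so N = (19/2, 17)

M = (25/2, 13)
N = (19/2, 17)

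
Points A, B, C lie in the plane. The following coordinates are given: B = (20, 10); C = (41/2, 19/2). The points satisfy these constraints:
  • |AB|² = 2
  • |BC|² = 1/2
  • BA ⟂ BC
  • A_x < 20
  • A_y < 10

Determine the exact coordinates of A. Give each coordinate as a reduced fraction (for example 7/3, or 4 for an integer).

1. A_x = 19  [[BA ⟂ BC ⇒ 1/2x-1/2y-5=0] ∩ [|A−(20, 10)|²=2]]
2. A_y = 9  [[BA ⟂ BC ⇒ 1/2x-1/2y-5=0] ∩ [|A−(20, 10)|²=2]]
   so A = (19, 9)

A = (19, 9)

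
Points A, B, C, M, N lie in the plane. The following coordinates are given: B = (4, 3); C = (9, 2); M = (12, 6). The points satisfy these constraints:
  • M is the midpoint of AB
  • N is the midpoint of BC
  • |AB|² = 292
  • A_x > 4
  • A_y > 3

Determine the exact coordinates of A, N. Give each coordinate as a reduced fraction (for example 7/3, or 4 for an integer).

A = (20, 9)
N = (13/2, 5/2)

1. A_x = 20  [A = 2·M−B = 2·(12, 6)−(4, 3)]
2. A_y = 9  [A = 2·M−B = 2·(12, 6)−(4, 3)]
   so A = (20, 9)
3. N_x = 13/2  [2·N = B+C = (4, 3)+(9, 2)]
4. N_y = 5/2  [2·N = B+C = (4, 3)+(9, 2)]
   so N = (13/2, 5/2)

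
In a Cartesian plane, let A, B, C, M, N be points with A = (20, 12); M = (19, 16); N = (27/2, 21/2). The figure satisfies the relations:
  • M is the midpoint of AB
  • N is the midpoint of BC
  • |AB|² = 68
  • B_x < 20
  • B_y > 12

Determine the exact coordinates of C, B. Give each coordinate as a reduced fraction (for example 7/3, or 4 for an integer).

1. B_x = 18  [B = 2·M−A = 2·(19, 16)−(20, 12)]
2. B_y = 20  [B = 2·M−A = 2·(19, 16)−(20, 12)]
   so B = (18, 20)
3. C_x = 9  [C = 2·N−B = 2·(27/2, 21/2)−(18, 20)]
4. C_y = 1  [C = 2·N−B = 2·(27/2, 21/2)−(18, 20)]
   so C = (9, 1)

C = (9, 1)
B = (18, 20)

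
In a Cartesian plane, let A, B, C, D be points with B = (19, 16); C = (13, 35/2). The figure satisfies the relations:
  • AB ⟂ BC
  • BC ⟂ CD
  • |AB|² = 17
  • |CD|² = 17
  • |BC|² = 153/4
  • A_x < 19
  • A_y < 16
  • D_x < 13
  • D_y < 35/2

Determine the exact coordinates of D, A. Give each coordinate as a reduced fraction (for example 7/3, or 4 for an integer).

D = (12, 27/2)
A = (18, 12)

1. D_x = 12  [[BC ⟂ CD ⇒ -6x+3/2y+207/4=0] ∩ [|D−(13, 35/2)|²=17]]
2. D_y = 27/2  [[BC ⟂ CD ⇒ -6x+3/2y+207/4=0] ∩ [|D−(13, 35/2)|²=17]]
   so D = (12, 27/2)
3. A_x = 18  [[AB ⟂ BC ⇒ 6x-3/2y-90=0] ∩ [|A−(19, 16)|²=17]]
4. A_y = 12  [[AB ⟂ BC ⇒ 6x-3/2y-90=0] ∩ [|A−(19, 16)|²=17]]
   so A = (18, 12)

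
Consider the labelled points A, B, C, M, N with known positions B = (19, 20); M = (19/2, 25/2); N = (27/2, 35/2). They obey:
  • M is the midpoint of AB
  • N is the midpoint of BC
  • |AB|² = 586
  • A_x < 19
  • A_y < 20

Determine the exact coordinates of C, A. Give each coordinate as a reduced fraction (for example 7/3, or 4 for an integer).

C = (8, 15)
A = (0, 5)

1. A_x = 0  [A = 2·M−B = 2·(19/2, 25/2)−(19, 20)]
2. A_y = 5  [A = 2·M−B = 2·(19/2, 25/2)−(19, 20)]
   so A = (0, 5)
3. C_x = 8  [C = 2·N−B = 2·(27/2, 35/2)−(19, 20)]
4. C_y = 15  [C = 2·N−B = 2·(27/2, 35/2)−(19, 20)]
   so C = (8, 15)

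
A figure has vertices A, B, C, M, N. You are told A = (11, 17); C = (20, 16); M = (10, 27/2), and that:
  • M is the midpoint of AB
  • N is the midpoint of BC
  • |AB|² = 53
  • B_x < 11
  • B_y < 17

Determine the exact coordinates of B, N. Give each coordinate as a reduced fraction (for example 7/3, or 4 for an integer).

1. B_x = 9  [B = 2·M−A = 2·(10, 27/2)−(11, 17)]
2. B_y = 10  [B = 2·M−A = 2·(10, 27/2)−(11, 17)]
   so B = (9, 10)
3. N_x = 29/2  [2·N = B+C = (9, 10)+(20, 16)]
4. N_y = 13  [2·N = B+C = (9, 10)+(20, 16)]
   so N = (29/2, 13)

B = (9, 10)
N = (29/2, 13)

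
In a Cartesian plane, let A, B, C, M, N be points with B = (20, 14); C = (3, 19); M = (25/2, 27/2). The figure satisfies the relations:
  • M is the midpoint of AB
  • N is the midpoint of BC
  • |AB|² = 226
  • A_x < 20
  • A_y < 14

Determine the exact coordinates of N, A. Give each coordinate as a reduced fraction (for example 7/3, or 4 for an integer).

N = (23/2, 33/2)
A = (5, 13)

1. A_x = 5  [A = 2·M−B = 2·(25/2, 27/2)−(20, 14)]
2. A_y = 13  [A = 2·M−B = 2·(25/2, 27/2)−(20, 14)]
   so A = (5, 13)
3. N_x = 23/2  [2·N = B+C = (20, 14)+(3, 19)]
4. N_y = 33/2  [2·N = B+C = (20, 14)+(3, 19)]
   so N = (23/2, 33/2)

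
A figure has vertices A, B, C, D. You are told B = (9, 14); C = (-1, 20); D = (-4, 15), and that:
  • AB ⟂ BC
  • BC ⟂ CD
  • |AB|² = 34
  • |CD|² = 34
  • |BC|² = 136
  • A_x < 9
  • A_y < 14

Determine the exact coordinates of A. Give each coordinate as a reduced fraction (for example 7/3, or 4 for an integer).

1. A_x = 6  [[AB ⟂ BC ⇒ 10x-6y-6=0] ∩ [|A−(9, 14)|²=34]]
2. A_y = 9  [[AB ⟂ BC ⇒ 10x-6y-6=0] ∩ [|A−(9, 14)|²=34]]
   so A = (6, 9)

A = (6, 9)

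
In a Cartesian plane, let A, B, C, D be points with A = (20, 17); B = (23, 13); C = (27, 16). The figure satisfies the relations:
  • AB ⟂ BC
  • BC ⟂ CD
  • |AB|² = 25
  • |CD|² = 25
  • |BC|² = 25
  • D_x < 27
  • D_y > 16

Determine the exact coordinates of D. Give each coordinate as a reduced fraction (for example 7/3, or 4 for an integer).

1. D_x = 24  [[BC ⟂ CD ⇒ 4x+3y-156=0] ∩ [|D−(27, 16)|²=25]]
2. D_y = 20  [[BC ⟂ CD ⇒ 4x+3y-156=0] ∩ [|D−(27, 16)|²=25]]
   so D = (24, 20)

D = (24, 20)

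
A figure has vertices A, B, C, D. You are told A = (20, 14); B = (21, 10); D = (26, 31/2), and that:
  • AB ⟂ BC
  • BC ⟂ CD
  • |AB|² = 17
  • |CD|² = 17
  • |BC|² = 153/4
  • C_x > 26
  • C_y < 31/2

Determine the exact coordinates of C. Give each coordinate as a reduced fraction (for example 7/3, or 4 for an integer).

C = (27, 23/2)

1. C_x = 27  [[AB ⟂ BC ⇒ 1x-4y+19=0] ∩ [|C−(26, 31/2)|²=17]]
2. C_y = 23/2  [[AB ⟂ BC ⇒ 1x-4y+19=0] ∩ [|C−(26, 31/2)|²=17]]
   so C = (27, 23/2)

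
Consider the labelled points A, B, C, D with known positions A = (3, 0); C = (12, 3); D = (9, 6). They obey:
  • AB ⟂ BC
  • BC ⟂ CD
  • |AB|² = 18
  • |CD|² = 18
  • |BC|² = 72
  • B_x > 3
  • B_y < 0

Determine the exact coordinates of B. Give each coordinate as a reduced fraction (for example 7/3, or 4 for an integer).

B = (6, -3)

1. B_x = 6  [[BC ⟂ CD ⇒ 3x-3y-27=0] ∩ [|B−(3, 0)|²=18]]
2. B_y = -3  [[BC ⟂ CD ⇒ 3x-3y-27=0] ∩ [|B−(3, 0)|²=18]]
   so B = (6, -3)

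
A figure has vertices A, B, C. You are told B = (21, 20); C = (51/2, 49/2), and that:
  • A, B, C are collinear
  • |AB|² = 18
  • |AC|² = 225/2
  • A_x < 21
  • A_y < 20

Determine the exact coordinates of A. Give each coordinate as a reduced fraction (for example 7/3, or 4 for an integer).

1. A_x = 18  [[A, B, C are collinear ⇒ -9/2x+9/2y+9/2=0] ∩ [|A−(21, 20)|²=18]]
2. A_y = 17  [[A, B, C are collinear ⇒ -9/2x+9/2y+9/2=0] ∩ [|A−(21, 20)|²=18]]
   so A = (18, 17)

A = (18, 17)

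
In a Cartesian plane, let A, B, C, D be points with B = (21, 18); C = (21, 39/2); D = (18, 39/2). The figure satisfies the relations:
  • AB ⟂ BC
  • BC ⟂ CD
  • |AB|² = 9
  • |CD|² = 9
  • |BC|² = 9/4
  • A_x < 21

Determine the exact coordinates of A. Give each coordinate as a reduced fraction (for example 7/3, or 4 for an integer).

A = (18, 18)

1. A_x = 18  [[AB ⟂ BC ⇒ -3/2y+27=0] ∩ [|A−(21, 18)|²=9]]
2. A_y = 18  [[AB ⟂ BC ⇒ -3/2y+27=0] ∩ [|A−(21, 18)|²=9]]
   so A = (18, 18)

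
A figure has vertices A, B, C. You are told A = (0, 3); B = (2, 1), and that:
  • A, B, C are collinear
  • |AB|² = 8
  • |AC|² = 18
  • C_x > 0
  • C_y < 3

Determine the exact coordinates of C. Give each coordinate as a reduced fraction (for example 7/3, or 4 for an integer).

1. C_x = 3  [[A, B, C are collinear ⇒ 2x+2y-6=0] ∩ [|C−(0, 3)|²=18]]
2. C_y = 0  [[A, B, C are collinear ⇒ 2x+2y-6=0] ∩ [|C−(0, 3)|²=18]]
   so C = (3, 0)

C = (3, 0)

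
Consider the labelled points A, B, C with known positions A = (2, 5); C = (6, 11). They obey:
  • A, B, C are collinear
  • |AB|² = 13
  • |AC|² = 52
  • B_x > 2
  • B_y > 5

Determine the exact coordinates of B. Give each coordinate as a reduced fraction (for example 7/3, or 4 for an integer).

B = (4, 8)

1. B_x = 4  [[A, B, C are collinear ⇒ 6x-4y+8=0] ∩ [|B−(2, 5)|²=13]]
2. B_y = 8  [[A, B, C are collinear ⇒ 6x-4y+8=0] ∩ [|B−(2, 5)|²=13]]
   so B = (4, 8)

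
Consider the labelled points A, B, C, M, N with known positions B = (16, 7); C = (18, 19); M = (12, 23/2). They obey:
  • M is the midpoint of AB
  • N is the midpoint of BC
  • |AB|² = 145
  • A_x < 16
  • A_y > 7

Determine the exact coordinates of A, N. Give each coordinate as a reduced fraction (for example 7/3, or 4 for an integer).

A = (8, 16)
N = (17, 13)

1. A_x = 8  [A = 2·M−B = 2·(12, 23/2)−(16, 7)]
2. A_y = 16  [A = 2·M−B = 2·(12, 23/2)−(16, 7)]
   so A = (8, 16)
3. N_x = 17  [2·N = B+C = (16, 7)+(18, 19)]
4. N_y = 13  [2·N = B+C = (16, 7)+(18, 19)]
   so N = (17, 13)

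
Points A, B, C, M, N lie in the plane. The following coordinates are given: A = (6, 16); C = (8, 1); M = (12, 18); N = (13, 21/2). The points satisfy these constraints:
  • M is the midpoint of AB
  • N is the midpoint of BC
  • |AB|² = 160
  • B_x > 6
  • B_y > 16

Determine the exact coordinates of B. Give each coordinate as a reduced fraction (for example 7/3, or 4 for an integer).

1. B_x = 18  [B = 2·M−A = 2·(12, 18)−(6, 16)]
2. B_y = 20  [B = 2·M−A = 2·(12, 18)−(6, 16)]
   so B = (18, 20)

B = (18, 20)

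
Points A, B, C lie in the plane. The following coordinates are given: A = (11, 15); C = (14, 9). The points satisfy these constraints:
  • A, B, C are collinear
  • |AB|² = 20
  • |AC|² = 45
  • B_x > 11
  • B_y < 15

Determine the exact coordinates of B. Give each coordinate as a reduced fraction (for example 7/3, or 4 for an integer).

1. B_x = 13  [[A, B, C are collinear ⇒ -6x-3y+111=0] ∩ [|B−(11, 15)|²=20]]
2. B_y = 11  [[A, B, C are collinear ⇒ -6x-3y+111=0] ∩ [|B−(11, 15)|²=20]]
   so B = (13, 11)

B = (13, 11)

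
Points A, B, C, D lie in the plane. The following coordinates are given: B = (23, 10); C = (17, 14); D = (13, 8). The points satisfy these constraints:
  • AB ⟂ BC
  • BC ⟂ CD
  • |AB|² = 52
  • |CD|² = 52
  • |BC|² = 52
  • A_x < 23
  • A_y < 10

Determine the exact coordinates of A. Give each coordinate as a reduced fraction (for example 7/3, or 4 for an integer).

A = (19, 4)

1. A_x = 19  [[AB ⟂ BC ⇒ 6x-4y-98=0] ∩ [|A−(23, 10)|²=52]]
2. A_y = 4  [[AB ⟂ BC ⇒ 6x-4y-98=0] ∩ [|A−(23, 10)|²=52]]
   so A = (19, 4)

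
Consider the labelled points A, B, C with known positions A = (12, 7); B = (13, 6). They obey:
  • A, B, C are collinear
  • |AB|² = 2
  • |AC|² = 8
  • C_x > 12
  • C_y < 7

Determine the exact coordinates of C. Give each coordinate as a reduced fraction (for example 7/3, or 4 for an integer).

C = (14, 5)

1. C_x = 14  [[A, B, C are collinear ⇒ 1x+1y-19=0] ∩ [|C−(12, 7)|²=8]]
2. C_y = 5  [[A, B, C are collinear ⇒ 1x+1y-19=0] ∩ [|C−(12, 7)|²=8]]
   so C = (14, 5)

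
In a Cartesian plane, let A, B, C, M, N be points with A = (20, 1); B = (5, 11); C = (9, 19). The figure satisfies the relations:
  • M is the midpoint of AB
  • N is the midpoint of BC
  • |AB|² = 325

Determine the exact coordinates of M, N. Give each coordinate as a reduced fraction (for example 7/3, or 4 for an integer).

M = (25/2, 6)
N = (7, 15)

1. M_x = 25/2  [2·M = A+B = (20, 1)+(5, 11)]
2. M_y = 6  [2·M = A+B = (20, 1)+(5, 11)]
   so M = (25/2, 6)
3. N_x = 7  [2·N = B+C = (5, 11)+(9, 19)]
4. N_y = 15  [2·N = B+C = (5, 11)+(9, 19)]
   so N = (7, 15)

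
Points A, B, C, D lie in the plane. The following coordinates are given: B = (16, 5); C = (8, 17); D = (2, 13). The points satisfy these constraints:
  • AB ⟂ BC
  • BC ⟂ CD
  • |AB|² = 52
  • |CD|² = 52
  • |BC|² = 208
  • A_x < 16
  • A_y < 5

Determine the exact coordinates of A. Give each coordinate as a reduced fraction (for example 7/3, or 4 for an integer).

A = (10, 1)

1. A_x = 10  [[AB ⟂ BC ⇒ 8x-12y-68=0] ∩ [|A−(16, 5)|²=52]]
2. A_y = 1  [[AB ⟂ BC ⇒ 8x-12y-68=0] ∩ [|A−(16, 5)|²=52]]
   so A = (10, 1)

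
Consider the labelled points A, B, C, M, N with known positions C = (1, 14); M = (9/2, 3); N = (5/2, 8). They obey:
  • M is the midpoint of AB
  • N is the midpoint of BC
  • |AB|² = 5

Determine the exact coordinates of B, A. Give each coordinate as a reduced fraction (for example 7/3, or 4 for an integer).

B = (4, 2)
A = (5, 4)

1. B_x = 4  [B = 2·N−C = 2·(5/2, 8)−(1, 14)]
2. B_y = 2  [B = 2·N−C = 2·(5/2, 8)−(1, 14)]
   so B = (4, 2)
3. A_x = 5  [A = 2·M−B = 2·(9/2, 3)−(4, 2)]
4. A_y = 4  [A = 2·M−B = 2·(9/2, 3)−(4, 2)]
   so A = (5, 4)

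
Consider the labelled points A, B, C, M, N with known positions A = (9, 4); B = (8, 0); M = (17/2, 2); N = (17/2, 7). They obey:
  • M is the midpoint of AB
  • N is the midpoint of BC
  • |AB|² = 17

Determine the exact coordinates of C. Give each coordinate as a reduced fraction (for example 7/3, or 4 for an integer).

1. C_x = 9  [C = 2·N−B = 2·(17/2, 7)−(8, 0)]
2. C_y = 14  [C = 2·N−B = 2·(17/2, 7)−(8, 0)]
   so C = (9, 14)

C = (9, 14)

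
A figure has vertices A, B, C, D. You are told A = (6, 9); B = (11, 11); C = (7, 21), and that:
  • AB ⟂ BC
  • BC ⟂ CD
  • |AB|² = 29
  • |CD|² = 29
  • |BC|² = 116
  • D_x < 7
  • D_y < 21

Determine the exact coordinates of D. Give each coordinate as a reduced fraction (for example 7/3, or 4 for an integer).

D = (2, 19)

1. D_x = 2  [[BC ⟂ CD ⇒ -4x+10y-182=0] ∩ [|D−(7, 21)|²=29]]
2. D_y = 19  [[BC ⟂ CD ⇒ -4x+10y-182=0] ∩ [|D−(7, 21)|²=29]]
   so D = (2, 19)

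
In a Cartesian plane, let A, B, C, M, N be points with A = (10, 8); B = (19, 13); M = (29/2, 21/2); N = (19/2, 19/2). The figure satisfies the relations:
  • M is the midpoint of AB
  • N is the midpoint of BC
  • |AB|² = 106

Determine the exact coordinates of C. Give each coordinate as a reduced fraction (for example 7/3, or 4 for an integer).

1. C_x = 0  [C = 2·N−B = 2·(19/2, 19/2)−(19, 13)]
2. C_y = 6  [C = 2·N−B = 2·(19/2, 19/2)−(19, 13)]
   so C = (0, 6)

C = (0, 6)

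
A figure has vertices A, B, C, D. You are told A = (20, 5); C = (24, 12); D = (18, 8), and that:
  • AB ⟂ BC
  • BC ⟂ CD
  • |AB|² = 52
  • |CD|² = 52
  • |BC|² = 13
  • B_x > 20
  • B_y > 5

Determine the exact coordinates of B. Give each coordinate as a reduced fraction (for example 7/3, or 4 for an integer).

1. B_x = 26  [[BC ⟂ CD ⇒ 6x+4y-192=0] ∩ [|B−(20, 5)|²=52]]
2. B_y = 9  [[BC ⟂ CD ⇒ 6x+4y-192=0] ∩ [|B−(20, 5)|²=52]]
   so B = (26, 9)

B = (26, 9)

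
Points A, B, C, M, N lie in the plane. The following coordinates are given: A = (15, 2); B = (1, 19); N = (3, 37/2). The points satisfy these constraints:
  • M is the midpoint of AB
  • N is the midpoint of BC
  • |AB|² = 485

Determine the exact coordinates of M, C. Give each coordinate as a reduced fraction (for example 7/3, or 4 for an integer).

1. M_x = 8  [2·M = A+B = (15, 2)+(1, 19)]
2. M_y = 21/2  [2·M = A+B = (15, 2)+(1, 19)]
   so M = (8, 21/2)
3. C_x = 5  [C = 2·N−B = 2·(3, 37/2)−(1, 19)]
4. C_y = 18  [C = 2·N−B = 2·(3, 37/2)−(1, 19)]
   so C = (5, 18)

M = (8, 21/2)
C = (5, 18)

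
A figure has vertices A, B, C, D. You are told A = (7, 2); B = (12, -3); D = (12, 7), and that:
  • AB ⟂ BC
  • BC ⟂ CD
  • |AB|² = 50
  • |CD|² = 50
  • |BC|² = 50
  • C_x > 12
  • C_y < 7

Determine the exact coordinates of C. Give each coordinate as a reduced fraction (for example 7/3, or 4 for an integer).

C = (17, 2)

1. C_x = 17  [[AB ⟂ BC ⇒ 5x-5y-75=0] ∩ [|C−(12, 7)|²=50]]
2. C_y = 2  [[AB ⟂ BC ⇒ 5x-5y-75=0] ∩ [|C−(12, 7)|²=50]]
   so C = (17, 2)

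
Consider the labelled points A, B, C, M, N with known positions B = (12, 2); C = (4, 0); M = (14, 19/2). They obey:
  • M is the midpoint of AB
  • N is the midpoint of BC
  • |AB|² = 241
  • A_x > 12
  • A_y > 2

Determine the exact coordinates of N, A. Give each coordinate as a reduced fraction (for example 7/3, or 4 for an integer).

N = (8, 1)
A = (16, 17)

1. A_x = 16  [A = 2·M−B = 2·(14, 19/2)−(12, 2)]
2. A_y = 17  [A = 2·M−B = 2·(14, 19/2)−(12, 2)]
   so A = (16, 17)
3. N_x = 8  [2·N = B+C = (12, 2)+(4, 0)]
4. N_y = 1  [2·N = B+C = (12, 2)+(4, 0)]
   so N = (8, 1)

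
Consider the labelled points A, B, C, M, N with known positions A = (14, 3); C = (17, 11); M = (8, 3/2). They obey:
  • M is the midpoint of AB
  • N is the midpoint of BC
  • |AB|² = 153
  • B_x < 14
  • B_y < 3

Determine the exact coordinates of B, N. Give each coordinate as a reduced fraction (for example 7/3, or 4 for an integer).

B = (2, 0)
N = (19/2, 11/2)

1. B_x = 2  [B = 2·M−A = 2·(8, 3/2)−(14, 3)]
2. B_y = 0  [B = 2·M−A = 2·(8, 3/2)−(14, 3)]
   so B = (2, 0)
3. N_x = 19/2  [2·N = B+C = (2, 0)+(17, 11)]
4. N_y = 11/2  [2·N = B+C = (2, 0)+(17, 11)]
   so N = (19/2, 11/2)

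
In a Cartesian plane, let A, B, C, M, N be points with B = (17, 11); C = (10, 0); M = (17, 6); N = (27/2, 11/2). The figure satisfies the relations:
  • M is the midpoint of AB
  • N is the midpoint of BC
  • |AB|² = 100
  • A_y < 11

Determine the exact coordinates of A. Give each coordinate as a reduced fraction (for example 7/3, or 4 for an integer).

1. A_x = 17  [A = 2·M−B = 2·(17, 6)−(17, 11)]
2. A_y = 1  [A = 2·M−B = 2·(17, 6)−(17, 11)]
   so A = (17, 1)

A = (17, 1)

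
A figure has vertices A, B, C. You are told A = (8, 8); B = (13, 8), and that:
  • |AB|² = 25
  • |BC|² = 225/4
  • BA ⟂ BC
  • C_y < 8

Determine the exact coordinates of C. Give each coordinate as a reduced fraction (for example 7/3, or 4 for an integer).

C = (13, 1/2)

1. C_x = 13  [[BA ⟂ BC ⇒ -5x+65=0] ∩ [|C−(13, 8)|²=225/4]]
2. C_y = 1/2  [[BA ⟂ BC ⇒ -5x+65=0] ∩ [|C−(13, 8)|²=225/4]]
   so C = (13, 1/2)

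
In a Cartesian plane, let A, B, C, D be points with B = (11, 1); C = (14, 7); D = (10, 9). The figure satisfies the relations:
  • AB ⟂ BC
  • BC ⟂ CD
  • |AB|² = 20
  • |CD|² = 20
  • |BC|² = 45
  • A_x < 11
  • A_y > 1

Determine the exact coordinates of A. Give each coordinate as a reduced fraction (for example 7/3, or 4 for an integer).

A = (7, 3)

1. A_x = 7  [[AB ⟂ BC ⇒ -3x-6y+39=0] ∩ [|A−(11, 1)|²=20]]
2. A_y = 3  [[AB ⟂ BC ⇒ -3x-6y+39=0] ∩ [|A−(11, 1)|²=20]]
   so A = (7, 3)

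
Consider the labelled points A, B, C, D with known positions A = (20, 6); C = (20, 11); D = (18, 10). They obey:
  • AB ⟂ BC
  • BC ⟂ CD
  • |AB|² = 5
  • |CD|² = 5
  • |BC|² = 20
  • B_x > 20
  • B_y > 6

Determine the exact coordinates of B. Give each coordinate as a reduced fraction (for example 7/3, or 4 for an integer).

1. B_x = 22  [[BC ⟂ CD ⇒ 2x+1y-51=0] ∩ [|B−(20, 6)|²=5]]
2. B_y = 7  [[BC ⟂ CD ⇒ 2x+1y-51=0] ∩ [|B−(20, 6)|²=5]]
   so B = (22, 7)

B = (22, 7)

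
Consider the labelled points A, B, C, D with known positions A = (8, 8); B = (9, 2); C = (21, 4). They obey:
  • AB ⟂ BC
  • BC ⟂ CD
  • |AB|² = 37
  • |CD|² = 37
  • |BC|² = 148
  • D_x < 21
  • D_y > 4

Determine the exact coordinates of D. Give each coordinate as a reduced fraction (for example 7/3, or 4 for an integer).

D = (20, 10)

1. D_x = 20  [[BC ⟂ CD ⇒ 12x+2y-260=0] ∩ [|D−(21, 4)|²=37]]
2. D_y = 10  [[BC ⟂ CD ⇒ 12x+2y-260=0] ∩ [|D−(21, 4)|²=37]]
   so D = (20, 10)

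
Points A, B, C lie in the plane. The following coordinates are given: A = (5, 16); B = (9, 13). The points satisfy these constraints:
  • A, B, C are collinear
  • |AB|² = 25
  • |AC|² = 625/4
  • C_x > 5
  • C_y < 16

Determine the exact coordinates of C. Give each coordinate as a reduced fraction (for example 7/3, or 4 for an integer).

1. C_x = 15  [[A, B, C are collinear ⇒ 3x+4y-79=0] ∩ [|C−(5, 16)|²=625/4]]
2. C_y = 17/2  [[A, B, C are collinear ⇒ 3x+4y-79=0] ∩ [|C−(5, 16)|²=625/4]]
   so C = (15, 17/2)

C = (15, 17/2)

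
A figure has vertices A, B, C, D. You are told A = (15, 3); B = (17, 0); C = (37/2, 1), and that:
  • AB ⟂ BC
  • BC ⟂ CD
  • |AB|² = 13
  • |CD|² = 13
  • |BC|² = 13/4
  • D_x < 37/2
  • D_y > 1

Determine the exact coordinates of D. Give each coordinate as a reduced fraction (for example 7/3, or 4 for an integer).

1. D_x = 33/2  [[BC ⟂ CD ⇒ 3/2x+1y-115/4=0] ∩ [|D−(37/2, 1)|²=13]]
2. D_y = 4  [[BC ⟂ CD ⇒ 3/2x+1y-115/4=0] ∩ [|D−(37/2, 1)|²=13]]
   so D = (33/2, 4)

D = (33/2, 4)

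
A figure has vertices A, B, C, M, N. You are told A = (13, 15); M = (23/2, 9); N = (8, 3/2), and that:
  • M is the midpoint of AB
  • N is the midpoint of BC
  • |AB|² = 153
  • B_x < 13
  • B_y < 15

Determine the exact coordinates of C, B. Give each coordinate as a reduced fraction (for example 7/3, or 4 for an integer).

C = (6, 0)
B = (10, 3)

1. B_x = 10  [B = 2·M−A = 2·(23/2, 9)−(13, 15)]
2. B_y = 3  [B = 2·M−A = 2·(23/2, 9)−(13, 15)]
   so B = (10, 3)
3. C_x = 6  [C = 2·N−B = 2·(8, 3/2)−(10, 3)]
4. C_y = 0  [C = 2·N−B = 2·(8, 3/2)−(10, 3)]
   so C = (6, 0)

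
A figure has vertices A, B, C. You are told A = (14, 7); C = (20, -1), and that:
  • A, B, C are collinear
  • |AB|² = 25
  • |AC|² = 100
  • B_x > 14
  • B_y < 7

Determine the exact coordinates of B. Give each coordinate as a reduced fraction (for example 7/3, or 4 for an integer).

1. B_x = 17  [[A, B, C are collinear ⇒ -8x-6y+154=0] ∩ [|B−(14, 7)|²=25]]
2. B_y = 3  [[A, B, C are collinear ⇒ -8x-6y+154=0] ∩ [|B−(14, 7)|²=25]]
   so B = (17, 3)

B = (17, 3)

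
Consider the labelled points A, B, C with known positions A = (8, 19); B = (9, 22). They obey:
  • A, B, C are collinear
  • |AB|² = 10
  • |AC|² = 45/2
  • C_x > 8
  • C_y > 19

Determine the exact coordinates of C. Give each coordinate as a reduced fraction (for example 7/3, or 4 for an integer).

1. C_x = 19/2  [[A, B, C are collinear ⇒ -3x+1y+5=0] ∩ [|C−(8, 19)|²=45/2]]
2. C_y = 47/2  [[A, B, C are collinear ⇒ -3x+1y+5=0] ∩ [|C−(8, 19)|²=45/2]]
   so C = (19/2, 47/2)

C = (19/2, 47/2)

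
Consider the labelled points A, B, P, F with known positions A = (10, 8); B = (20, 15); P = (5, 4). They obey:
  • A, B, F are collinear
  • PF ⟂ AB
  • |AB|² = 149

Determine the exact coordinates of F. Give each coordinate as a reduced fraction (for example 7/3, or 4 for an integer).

F = (710/149, 646/149)

1. F_x = 710/149  [[A, B, F are collinear ⇒ -7x+10y-10=0] ∩ [PF ⟂ AB ⇒ 10x+7y-78=0]]
2. F_y = 646/149  [[A, B, F are collinear ⇒ -7x+10y-10=0] ∩ [PF ⟂ AB ⇒ 10x+7y-78=0]]
   so F = (710/149, 646/149)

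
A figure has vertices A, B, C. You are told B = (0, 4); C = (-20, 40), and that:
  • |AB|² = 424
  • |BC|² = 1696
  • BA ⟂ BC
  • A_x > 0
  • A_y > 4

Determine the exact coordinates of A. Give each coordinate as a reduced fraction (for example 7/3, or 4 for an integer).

A = (18, 14)

1. A_x = 18  [[BA ⟂ BC ⇒ -20x+36y-144=0] ∩ [|A−(0, 4)|²=424]]
2. A_y = 14  [[BA ⟂ BC ⇒ -20x+36y-144=0] ∩ [|A−(0, 4)|²=424]]
   so A = (18, 14)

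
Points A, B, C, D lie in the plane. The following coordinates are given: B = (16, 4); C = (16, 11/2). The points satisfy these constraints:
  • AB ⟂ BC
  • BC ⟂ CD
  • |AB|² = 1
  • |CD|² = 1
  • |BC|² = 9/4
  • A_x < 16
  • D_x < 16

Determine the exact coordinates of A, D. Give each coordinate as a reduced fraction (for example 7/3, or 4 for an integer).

A = (15, 4)
D = (15, 11/2)

1. A_x = 15  [[AB ⟂ BC ⇒ -3/2y+6=0] ∩ [|A−(16, 4)|²=1]]
2. A_y = 4  [[AB ⟂ BC ⇒ -3/2y+6=0] ∩ [|A−(16, 4)|²=1]]
   so A = (15, 4)
3. D_x = 15  [[BC ⟂ CD ⇒ 3/2y-33/4=0] ∩ [|D−(16, 11/2)|²=1]]
4. D_y = 11/2  [[BC ⟂ CD ⇒ 3/2y-33/4=0] ∩ [|D−(16, 11/2)|²=1]]
   so D = (15, 11/2)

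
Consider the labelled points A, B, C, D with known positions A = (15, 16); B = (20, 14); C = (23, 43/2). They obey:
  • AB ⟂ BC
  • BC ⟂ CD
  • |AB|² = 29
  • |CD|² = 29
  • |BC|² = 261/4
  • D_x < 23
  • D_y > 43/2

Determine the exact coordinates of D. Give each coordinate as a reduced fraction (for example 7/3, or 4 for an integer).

1. D_x = 18  [[BC ⟂ CD ⇒ 3x+15/2y-921/4=0] ∩ [|D−(23, 43/2)|²=29]]
2. D_y = 47/2  [[BC ⟂ CD ⇒ 3x+15/2y-921/4=0] ∩ [|D−(23, 43/2)|²=29]]
   so D = (18, 47/2)

D = (18, 47/2)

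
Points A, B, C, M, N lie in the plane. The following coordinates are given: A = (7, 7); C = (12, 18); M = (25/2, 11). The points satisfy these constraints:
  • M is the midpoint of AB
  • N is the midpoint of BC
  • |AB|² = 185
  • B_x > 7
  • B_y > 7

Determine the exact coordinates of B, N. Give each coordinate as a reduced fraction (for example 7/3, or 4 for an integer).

B = (18, 15)
N = (15, 33/2)

1. B_x = 18  [B = 2·M−A = 2·(25/2, 11)−(7, 7)]
2. B_y = 15  [B = 2·M−A = 2·(25/2, 11)−(7, 7)]
   so B = (18, 15)
3. N_x = 15  [2·N = B+C = (18, 15)+(12, 18)]
4. N_y = 33/2  [2·N = B+C = (18, 15)+(12, 18)]
   so N = (15, 33/2)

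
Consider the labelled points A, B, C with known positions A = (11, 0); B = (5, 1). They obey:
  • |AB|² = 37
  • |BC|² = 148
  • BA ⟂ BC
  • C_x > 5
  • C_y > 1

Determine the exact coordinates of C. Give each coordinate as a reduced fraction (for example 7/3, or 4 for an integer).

C = (7, 13)

1. C_x = 7  [[BA ⟂ BC ⇒ 6x-1y-29=0] ∩ [|C−(5, 1)|²=148]]
2. C_y = 13  [[BA ⟂ BC ⇒ 6x-1y-29=0] ∩ [|C−(5, 1)|²=148]]
   so C = (7, 13)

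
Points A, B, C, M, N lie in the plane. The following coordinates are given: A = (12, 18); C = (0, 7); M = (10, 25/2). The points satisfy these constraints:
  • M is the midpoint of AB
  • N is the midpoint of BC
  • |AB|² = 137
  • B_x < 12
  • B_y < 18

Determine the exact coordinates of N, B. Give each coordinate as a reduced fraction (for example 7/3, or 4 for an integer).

1. B_x = 8  [B = 2·M−A = 2·(10, 25/2)−(12, 18)]
2. B_y = 7  [B = 2·M−A = 2·(10, 25/2)−(12, 18)]
   so B = (8, 7)
3. N_x = 4  [2·N = B+C = (8, 7)+(0, 7)]
4. N_y = 7  [2·N = B+C = (8, 7)+(0, 7)]
   so N = (4, 7)

N = (4, 7)
B = (8, 7)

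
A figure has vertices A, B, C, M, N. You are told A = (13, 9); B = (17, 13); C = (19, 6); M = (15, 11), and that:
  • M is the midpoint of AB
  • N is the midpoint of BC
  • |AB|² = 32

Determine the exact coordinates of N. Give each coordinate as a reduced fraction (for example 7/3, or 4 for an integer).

N = (18, 19/2)

1. N_x = 18  [2·N = B+C = (17, 13)+(19, 6)]
2. N_y = 19/2  [2·N = B+C = (17, 13)+(19, 6)]
   so N = (18, 19/2)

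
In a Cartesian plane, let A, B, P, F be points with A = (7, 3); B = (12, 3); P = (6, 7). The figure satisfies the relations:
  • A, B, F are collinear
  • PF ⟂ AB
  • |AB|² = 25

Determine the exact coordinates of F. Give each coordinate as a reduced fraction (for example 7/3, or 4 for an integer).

F = (6, 3)

1. F_x = 6  [[A, B, F are collinear ⇒ 5y-15=0] ∩ [PF ⟂ AB ⇒ 5x-30=0]]
2. F_y = 3  [[A, B, F are collinear ⇒ 5y-15=0] ∩ [PF ⟂ AB ⇒ 5x-30=0]]
   so F = (6, 3)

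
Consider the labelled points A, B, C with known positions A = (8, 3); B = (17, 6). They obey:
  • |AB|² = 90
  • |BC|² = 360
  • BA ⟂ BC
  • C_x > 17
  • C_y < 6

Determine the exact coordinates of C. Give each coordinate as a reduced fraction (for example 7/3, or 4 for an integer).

1. C_x = 23  [[BA ⟂ BC ⇒ -9x-3y+171=0] ∩ [|C−(17, 6)|²=360]]
2. C_y = -12  [[BA ⟂ BC ⇒ -9x-3y+171=0] ∩ [|C−(17, 6)|²=360]]
   so C = (23, -12)

C = (23, -12)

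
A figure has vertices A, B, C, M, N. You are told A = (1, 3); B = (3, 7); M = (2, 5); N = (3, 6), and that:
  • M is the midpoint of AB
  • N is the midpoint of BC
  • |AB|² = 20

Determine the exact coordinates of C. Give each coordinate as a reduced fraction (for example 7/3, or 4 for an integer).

C = (3, 5)

1. C_x = 3  [C = 2·N−B = 2·(3, 6)−(3, 7)]
2. C_y = 5  [C = 2·N−B = 2·(3, 6)−(3, 7)]
   so C = (3, 5)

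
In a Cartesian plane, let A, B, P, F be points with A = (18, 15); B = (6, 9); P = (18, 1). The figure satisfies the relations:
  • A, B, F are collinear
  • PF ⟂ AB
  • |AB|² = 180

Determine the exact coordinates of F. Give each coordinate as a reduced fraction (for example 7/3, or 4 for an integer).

F = (62/5, 61/5)

1. F_x = 62/5  [[A, B, F are collinear ⇒ 6x-12y+72=0] ∩ [PF ⟂ AB ⇒ -12x-6y+222=0]]
2. F_y = 61/5  [[A, B, F are collinear ⇒ 6x-12y+72=0] ∩ [PF ⟂ AB ⇒ -12x-6y+222=0]]
   so F = (62/5, 61/5)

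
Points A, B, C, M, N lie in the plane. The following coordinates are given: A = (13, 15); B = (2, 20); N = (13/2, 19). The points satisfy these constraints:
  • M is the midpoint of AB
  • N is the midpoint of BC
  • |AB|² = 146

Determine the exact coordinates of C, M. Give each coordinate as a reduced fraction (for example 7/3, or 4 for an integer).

1. M_x = 15/2  [2·M = A+B = (13, 15)+(2, 20)]
2. M_y = 35/2  [2·M = A+B = (13, 15)+(2, 20)]
   so M = (15/2, 35/2)
3. C_x = 11  [C = 2·N−B = 2·(13/2, 19)−(2, 20)]
4. C_y = 18  [C = 2·N−B = 2·(13/2, 19)−(2, 20)]
   so C = (11, 18)

C = (11, 18)
M = (15/2, 35/2)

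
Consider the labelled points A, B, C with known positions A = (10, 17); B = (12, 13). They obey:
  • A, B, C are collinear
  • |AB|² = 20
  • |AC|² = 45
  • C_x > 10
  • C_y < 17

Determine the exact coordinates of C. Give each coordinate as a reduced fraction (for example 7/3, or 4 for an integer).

C = (13, 11)

1. C_x = 13  [[A, B, C are collinear ⇒ 4x+2y-74=0] ∩ [|C−(10, 17)|²=45]]
2. C_y = 11  [[A, B, C are collinear ⇒ 4x+2y-74=0] ∩ [|C−(10, 17)|²=45]]
   so C = (13, 11)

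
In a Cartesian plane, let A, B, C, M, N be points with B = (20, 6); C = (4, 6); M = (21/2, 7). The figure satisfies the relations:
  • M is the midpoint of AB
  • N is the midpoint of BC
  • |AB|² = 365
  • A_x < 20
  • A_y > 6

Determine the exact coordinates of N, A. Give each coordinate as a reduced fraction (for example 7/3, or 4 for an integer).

1. A_x = 1  [A = 2·M−B = 2·(21/2, 7)−(20, 6)]
2. A_y = 8  [A = 2·M−B = 2·(21/2, 7)−(20, 6)]
   so A = (1, 8)
3. N_x = 12  [2·N = B+C = (20, 6)+(4, 6)]
4. N_y = 6  [2·N = B+C = (20, 6)+(4, 6)]
   so N = (12, 6)

N = (12, 6)
A = (1, 8)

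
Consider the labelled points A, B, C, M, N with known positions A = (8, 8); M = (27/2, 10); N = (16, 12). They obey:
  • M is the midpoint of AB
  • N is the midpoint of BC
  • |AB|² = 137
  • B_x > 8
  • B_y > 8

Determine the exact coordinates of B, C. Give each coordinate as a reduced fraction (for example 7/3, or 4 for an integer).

B = (19, 12)
C = (13, 12)

1. B_x = 19  [B = 2·M−A = 2·(27/2, 10)−(8, 8)]
2. B_y = 12  [B = 2·M−A = 2·(27/2, 10)−(8, 8)]
   so B = (19, 12)
3. C_x = 13  [C = 2·N−B = 2·(16, 12)−(19, 12)]
4. C_y = 12  [C = 2·N−B = 2·(16, 12)−(19, 12)]
   so C = (13, 12)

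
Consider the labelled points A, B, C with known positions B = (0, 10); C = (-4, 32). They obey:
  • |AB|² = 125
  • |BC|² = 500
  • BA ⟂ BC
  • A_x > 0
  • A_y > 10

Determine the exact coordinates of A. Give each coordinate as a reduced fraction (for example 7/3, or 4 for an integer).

A = (11, 12)

1. A_x = 11  [[BA ⟂ BC ⇒ -4x+22y-220=0] ∩ [|A−(0, 10)|²=125]]
2. A_y = 12  [[BA ⟂ BC ⇒ -4x+22y-220=0] ∩ [|A−(0, 10)|²=125]]
   so A = (11, 12)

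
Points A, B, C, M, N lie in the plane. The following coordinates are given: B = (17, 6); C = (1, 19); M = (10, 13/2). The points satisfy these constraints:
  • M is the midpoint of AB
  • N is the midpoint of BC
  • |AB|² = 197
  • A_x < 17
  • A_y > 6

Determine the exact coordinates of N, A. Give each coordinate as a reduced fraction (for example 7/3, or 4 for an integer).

1. A_x = 3  [A = 2·M−B = 2·(10, 13/2)−(17, 6)]
2. A_y = 7  [A = 2·M−B = 2·(10, 13/2)−(17, 6)]
   so A = (3, 7)
3. N_x = 9  [2·N = B+C = (17, 6)+(1, 19)]
4. N_y = 25/2  [2·N = B+C = (17, 6)+(1, 19)]
   so N = (9, 25/2)

N = (9, 25/2)
A = (3, 7)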